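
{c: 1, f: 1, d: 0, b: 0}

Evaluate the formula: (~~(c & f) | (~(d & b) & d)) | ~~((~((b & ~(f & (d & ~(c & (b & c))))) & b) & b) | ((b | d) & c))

c & f = 1 & 1 = 1
~(c & f) = ~1 = 0
~~(c & f) = ~0 = 1
d & b = 0 & 0 = 0
~(d & b) = ~0 = 1
~(d & b) & d = 1 & 0 = 0
~~(c & f) | (~(d & b) & d) = 1 | 0 = 1
b & c = 0 & 1 = 0
c & (b & c) = 1 & 0 = 0
~(c & (b & c)) = ~0 = 1
d & ~(c & (b & c)) = 0 & 1 = 0
f & (d & ~(c & (b & c))) = 1 & 0 = 0
~(f & (d & ~(c & (b & c)))) = ~0 = 1
b & ~(f & (d & ~(c & (b & c)))) = 0 & 1 = 0
(b & ~(f & (d & ~(c & (b & c))))) & b = 0 & 0 = 0
~((b & ~(f & (d & ~(c & (b & c))))) & b) = ~0 = 1
~((b & ~(f & (d & ~(c & (b & c))))) & b) & b = 1 & 0 = 0
b | d = 0 | 0 = 0
(b | d) & c = 0 & 1 = 0
(~((b & ~(f & (d & ~(c & (b & c))))) & b) & b) | ((b | d) & c) = 0 | 0 = 0
~((~((b & ~(f & (d & ~(c & (b & c))))) & b) & b) | ((b | d) & c)) = ~0 = 1
~~((~((b & ~(f & (d & ~(c & (b & c))))) & b) & b) | ((b | d) & c)) = ~1 = 0
(~~(c & f) | (~(d & b) & d)) | ~~((~((b & ~(f & (d & ~(c & (b & c))))) & b) & b) | ((b | d) & c)) = 1 | 0 = 1

1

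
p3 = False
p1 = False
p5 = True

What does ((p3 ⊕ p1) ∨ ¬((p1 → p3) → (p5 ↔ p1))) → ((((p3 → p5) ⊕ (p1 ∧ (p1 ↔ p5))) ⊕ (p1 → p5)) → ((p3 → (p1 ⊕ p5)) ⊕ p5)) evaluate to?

Substituting p3=False, p1=False, p5=True:
p3 ⊕ p1 = False ⊕ False = False
p1 → p3 = False → False = True
p5 ↔ p1 = True ↔ False = False
(p1 → p3) → (p5 ↔ p1) = True → False = False
¬((p1 → p3) → (p5 ↔ p1)) = ¬False = True
(p3 ⊕ p1) ∨ ¬((p1 → p3) → (p5 ↔ p1)) = False ∨ True = True
p3 → p5 = False → True = True
p1 ↔ p5 = False ↔ True = False
p1 ∧ (p1 ↔ p5) = False ∧ False = False
(p3 → p5) ⊕ (p1 ∧ (p1 ↔ p5)) = True ⊕ False = True
p1 → p5 = False → True = True
((p3 → p5) ⊕ (p1 ∧ (p1 ↔ p5))) ⊕ (p1 → p5) = True ⊕ True = False
p1 ⊕ p5 = False ⊕ True = True
p3 → (p1 ⊕ p5) = False → True = True
(p3 → (p1 ⊕ p5)) ⊕ p5 = True ⊕ True = False
(((p3 → p5) ⊕ (p1 ∧ (p1 ↔ p5))) ⊕ (p1 → p5)) → ((p3 → (p1 ⊕ p5)) ⊕ p5) = False → False = True
((p3 ⊕ p1) ∨ ¬((p1 → p3) → (p5 ↔ p1))) → ((((p3 → p5) ⊕ (p1 ∧ (p1 ↔ p5))) ⊕ (p1 → p5)) → ((p3 → (p1 ⊕ p5)) ⊕ p5)) = True → True = True

True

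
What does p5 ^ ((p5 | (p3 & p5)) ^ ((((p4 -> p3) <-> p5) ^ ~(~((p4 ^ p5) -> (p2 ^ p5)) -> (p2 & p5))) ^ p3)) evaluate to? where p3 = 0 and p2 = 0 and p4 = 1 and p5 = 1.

Substituting p3=0, p2=0, p4=1, p5=1:
p3 & p5 = 0 & 1 = 0
p5 | (p3 & p5) = 1 | 0 = 1
p4 -> p3 = 1 -> 0 = 0
(p4 -> p3) <-> p5 = 0 <-> 1 = 0
p4 ^ p5 = 1 ^ 1 = 0
p2 ^ p5 = 0 ^ 1 = 1
(p4 ^ p5) -> (p2 ^ p5) = 0 -> 1 = 1
~((p4 ^ p5) -> (p2 ^ p5)) = ~1 = 0
p2 & p5 = 0 & 1 = 0
~((p4 ^ p5) -> (p2 ^ p5)) -> (p2 & p5) = 0 -> 0 = 1
~(~((p4 ^ p5) -> (p2 ^ p5)) -> (p2 & p5)) = ~1 = 0
((p4 -> p3) <-> p5) ^ ~(~((p4 ^ p5) -> (p2 ^ p5)) -> (p2 & p5)) = 0 ^ 0 = 0
(((p4 -> p3) <-> p5) ^ ~(~((p4 ^ p5) -> (p2 ^ p5)) -> (p2 & p5))) ^ p3 = 0 ^ 0 = 0
(p5 | (p3 & p5)) ^ ((((p4 -> p3) <-> p5) ^ ~(~((p4 ^ p5) -> (p2 ^ p5)) -> (p2 & p5))) ^ p3) = 1 ^ 0 = 1
p5 ^ ((p5 | (p3 & p5)) ^ ((((p4 -> p3) <-> p5) ^ ~(~((p4 ^ p5) -> (p2 ^ p5)) -> (p2 & p5))) ^ p3)) = 1 ^ 1 = 0

0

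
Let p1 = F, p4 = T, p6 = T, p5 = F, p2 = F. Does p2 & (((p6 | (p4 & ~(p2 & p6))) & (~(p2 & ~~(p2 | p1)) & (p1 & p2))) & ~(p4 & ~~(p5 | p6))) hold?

F

p2 & p6 = F & T = F
~(p2 & p6) = ~F = T
p4 & ~(p2 & p6) = T & T = T
p6 | (p4 & ~(p2 & p6)) = T | T = T
p2 | p1 = F | F = F
~(p2 | p1) = ~F = T
~~(p2 | p1) = ~T = F
p2 & ~~(p2 | p1) = F & F = F
~(p2 & ~~(p2 | p1)) = ~F = T
p1 & p2 = F & F = F
~(p2 & ~~(p2 | p1)) & (p1 & p2) = T & F = F
(p6 | (p4 & ~(p2 & p6))) & (~(p2 & ~~(p2 | p1)) & (p1 & p2)) = T & F = F
p5 | p6 = F | T = T
~(p5 | p6) = ~T = F
~~(p5 | p6) = ~F = T
p4 & ~~(p5 | p6) = T & T = T
~(p4 & ~~(p5 | p6)) = ~T = F
((p6 | (p4 & ~(p2 & p6))) & (~(p2 & ~~(p2 | p1)) & (p1 & p2))) & ~(p4 & ~~(p5 | p6)) = F & F = F
p2 & (((p6 | (p4 & ~(p2 & p6))) & (~(p2 & ~~(p2 | p1)) & (p1 & p2))) & ~(p4 & ~~(p5 | p6))) = F & F = F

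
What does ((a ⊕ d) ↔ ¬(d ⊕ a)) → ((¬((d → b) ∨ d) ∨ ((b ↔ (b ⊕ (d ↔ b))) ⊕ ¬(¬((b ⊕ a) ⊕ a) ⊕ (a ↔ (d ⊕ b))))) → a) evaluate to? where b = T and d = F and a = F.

T

Substituting b=T, d=F, a=F:
a ⊕ d = F ⊕ F = F
d ⊕ a = F ⊕ F = F
¬(d ⊕ a) = ¬F = T
(a ⊕ d) ↔ ¬(d ⊕ a) = F ↔ T = F
d → b = F → T = T
(d → b) ∨ d = T ∨ F = T
¬((d → b) ∨ d) = ¬T = F
d ↔ b = F ↔ T = F
b ⊕ (d ↔ b) = T ⊕ F = T
b ↔ (b ⊕ (d ↔ b)) = T ↔ T = T
b ⊕ a = T ⊕ F = T
(b ⊕ a) ⊕ a = T ⊕ F = T
¬((b ⊕ a) ⊕ a) = ¬T = F
d ⊕ b = F ⊕ T = T
a ↔ (d ⊕ b) = F ↔ T = F
¬((b ⊕ a) ⊕ a) ⊕ (a ↔ (d ⊕ b)) = F ⊕ F = F
¬(¬((b ⊕ a) ⊕ a) ⊕ (a ↔ (d ⊕ b))) = ¬F = T
(b ↔ (b ⊕ (d ↔ b))) ⊕ ¬(¬((b ⊕ a) ⊕ a) ⊕ (a ↔ (d ⊕ b))) = T ⊕ T = F
¬((d → b) ∨ d) ∨ ((b ↔ (b ⊕ (d ↔ b))) ⊕ ¬(¬((b ⊕ a) ⊕ a) ⊕ (a ↔ (d ⊕ b)))) = F ∨ F = F
(¬((d → b) ∨ d) ∨ ((b ↔ (b ⊕ (d ↔ b))) ⊕ ¬(¬((b ⊕ a) ⊕ a) ⊕ (a ↔ (d ⊕ b))))) → a = F → F = T
((a ⊕ d) ↔ ¬(d ⊕ a)) → ((¬((d → b) ∨ d) ∨ ((b ↔ (b ⊕ (d ↔ b))) ⊕ ¬(¬((b ⊕ a) ⊕ a) ⊕ (a ↔ (d ⊕ b))))) → a) = F → T = T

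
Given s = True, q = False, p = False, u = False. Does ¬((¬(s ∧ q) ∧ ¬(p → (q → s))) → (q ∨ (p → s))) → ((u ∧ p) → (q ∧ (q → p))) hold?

s ∧ q = True ∧ False = False
¬(s ∧ q) = ¬False = True
q → s = False → True = True
p → (q → s) = False → True = True
¬(p → (q → s)) = ¬True = False
¬(s ∧ q) ∧ ¬(p → (q → s)) = True ∧ False = False
p → s = False → True = True
q ∨ (p → s) = False ∨ True = True
(¬(s ∧ q) ∧ ¬(p → (q → s))) → (q ∨ (p → s)) = False → True = True
¬((¬(s ∧ q) ∧ ¬(p → (q → s))) → (q ∨ (p → s))) = ¬True = False
u ∧ p = False ∧ False = False
q → p = False → False = True
q ∧ (q → p) = False ∧ True = False
(u ∧ p) → (q ∧ (q → p)) = False → False = True
¬((¬(s ∧ q) ∧ ¬(p → (q → s))) → (q ∨ (p → s))) → ((u ∧ p) → (q ∧ (q → p))) = False → True = True

True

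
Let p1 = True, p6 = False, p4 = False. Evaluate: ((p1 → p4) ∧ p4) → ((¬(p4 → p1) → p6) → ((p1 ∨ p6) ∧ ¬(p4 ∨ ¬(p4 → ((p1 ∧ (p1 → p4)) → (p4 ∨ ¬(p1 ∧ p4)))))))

p1 → p4 = True → False = False
(p1 → p4) ∧ p4 = False ∧ False = False
p4 → p1 = False → True = True
¬(p4 → p1) = ¬True = False
¬(p4 → p1) → p6 = False → False = True
p1 ∨ p6 = True ∨ False = True
p1 → p4 = True → False = False
p1 ∧ (p1 → p4) = True ∧ False = False
p1 ∧ p4 = True ∧ False = False
¬(p1 ∧ p4) = ¬False = True
p4 ∨ ¬(p1 ∧ p4) = False ∨ True = True
(p1 ∧ (p1 → p4)) → (p4 ∨ ¬(p1 ∧ p4)) = False → True = True
p4 → ((p1 ∧ (p1 → p4)) → (p4 ∨ ¬(p1 ∧ p4))) = False → True = True
¬(p4 → ((p1 ∧ (p1 → p4)) → (p4 ∨ ¬(p1 ∧ p4)))) = ¬True = False
p4 ∨ ¬(p4 → ((p1 ∧ (p1 → p4)) → (p4 ∨ ¬(p1 ∧ p4)))) = False ∨ False = False
¬(p4 ∨ ¬(p4 → ((p1 ∧ (p1 → p4)) → (p4 ∨ ¬(p1 ∧ p4))))) = ¬False = True
(p1 ∨ p6) ∧ ¬(p4 ∨ ¬(p4 → ((p1 ∧ (p1 → p4)) → (p4 ∨ ¬(p1 ∧ p4))))) = True ∧ True = True
(¬(p4 → p1) → p6) → ((p1 ∨ p6) ∧ ¬(p4 ∨ ¬(p4 → ((p1 ∧ (p1 → p4)) → (p4 ∨ ¬(p1 ∧ p4)))))) = True → True = True
((p1 → p4) ∧ p4) → ((¬(p4 → p1) → p6) → ((p1 ∨ p6) ∧ ¬(p4 ∨ ¬(p4 → ((p1 ∧ (p1 → p4)) → (p4 ∨ ¬(p1 ∧ p4))))))) = False → True = True

True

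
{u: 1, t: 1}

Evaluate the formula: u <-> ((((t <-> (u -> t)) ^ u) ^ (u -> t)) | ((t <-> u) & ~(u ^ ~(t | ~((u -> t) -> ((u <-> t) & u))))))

1

u -> t = 1 -> 1 = 1
t <-> (u -> t) = 1 <-> 1 = 1
(t <-> (u -> t)) ^ u = 1 ^ 1 = 0
u -> t = 1 -> 1 = 1
((t <-> (u -> t)) ^ u) ^ (u -> t) = 0 ^ 1 = 1
t <-> u = 1 <-> 1 = 1
u -> t = 1 -> 1 = 1
u <-> t = 1 <-> 1 = 1
(u <-> t) & u = 1 & 1 = 1
(u -> t) -> ((u <-> t) & u) = 1 -> 1 = 1
~((u -> t) -> ((u <-> t) & u)) = ~1 = 0
t | ~((u -> t) -> ((u <-> t) & u)) = 1 | 0 = 1
~(t | ~((u -> t) -> ((u <-> t) & u))) = ~1 = 0
u ^ ~(t | ~((u -> t) -> ((u <-> t) & u))) = 1 ^ 0 = 1
~(u ^ ~(t | ~((u -> t) -> ((u <-> t) & u)))) = ~1 = 0
(t <-> u) & ~(u ^ ~(t | ~((u -> t) -> ((u <-> t) & u)))) = 1 & 0 = 0
(((t <-> (u -> t)) ^ u) ^ (u -> t)) | ((t <-> u) & ~(u ^ ~(t | ~((u -> t) -> ((u <-> t) & u))))) = 1 | 0 = 1
u <-> ((((t <-> (u -> t)) ^ u) ^ (u -> t)) | ((t <-> u) & ~(u ^ ~(t | ~((u -> t) -> ((u <-> t) & u)))))) = 1 <-> 1 = 1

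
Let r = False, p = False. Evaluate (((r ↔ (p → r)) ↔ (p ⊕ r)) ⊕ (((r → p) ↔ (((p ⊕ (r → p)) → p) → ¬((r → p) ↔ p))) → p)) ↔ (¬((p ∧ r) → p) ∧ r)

False

Substituting r=False, p=False:
p → r = False → False = True
r ↔ (p → r) = False ↔ True = False
p ⊕ r = False ⊕ False = False
(r ↔ (p → r)) ↔ (p ⊕ r) = False ↔ False = True
r → p = False → False = True
r → p = False → False = True
p ⊕ (r → p) = False ⊕ True = True
(p ⊕ (r → p)) → p = True → False = False
r → p = False → False = True
(r → p) ↔ p = True ↔ False = False
¬((r → p) ↔ p) = ¬False = True
((p ⊕ (r → p)) → p) → ¬((r → p) ↔ p) = False → True = True
(r → p) ↔ (((p ⊕ (r → p)) → p) → ¬((r → p) ↔ p)) = True ↔ True = True
((r → p) ↔ (((p ⊕ (r → p)) → p) → ¬((r → p) ↔ p))) → p = True → False = False
((r ↔ (p → r)) ↔ (p ⊕ r)) ⊕ (((r → p) ↔ (((p ⊕ (r → p)) → p) → ¬((r → p) ↔ p))) → p) = True ⊕ False = True
p ∧ r = False ∧ False = False
(p ∧ r) → p = False → False = True
¬((p ∧ r) → p) = ¬True = False
¬((p ∧ r) → p) ∧ r = False ∧ False = False
(((r ↔ (p → r)) ↔ (p ⊕ r)) ⊕ (((r → p) ↔ (((p ⊕ (r → p)) → p) → ¬((r → p) ↔ p))) → p)) ↔ (¬((p ∧ r) → p) ∧ r) = True ↔ False = False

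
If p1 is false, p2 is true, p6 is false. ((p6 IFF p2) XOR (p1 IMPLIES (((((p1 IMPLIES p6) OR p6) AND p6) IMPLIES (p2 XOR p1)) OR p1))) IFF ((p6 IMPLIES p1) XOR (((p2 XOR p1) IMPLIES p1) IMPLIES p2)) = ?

False

Substituting p1=False, p2=True, p6=False:
p6 IFF p2 = False IFF True = False
p1 IMPLIES p6 = False IMPLIES False = True
(p1 IMPLIES p6) OR p6 = True OR False = True
((p1 IMPLIES p6) OR p6) AND p6 = True AND False = False
p2 XOR p1 = True XOR False = True
(((p1 IMPLIES p6) OR p6) AND p6) IMPLIES (p2 XOR p1) = False IMPLIES True = True
((((p1 IMPLIES p6) OR p6) AND p6) IMPLIES (p2 XOR p1)) OR p1 = True OR False = True
p1 IMPLIES (((((p1 IMPLIES p6) OR p6) AND p6) IMPLIES (p2 XOR p1)) OR p1) = False IMPLIES True = True
(p6 IFF p2) XOR (p1 IMPLIES (((((p1 IMPLIES p6) OR p6) AND p6) IMPLIES (p2 XOR p1)) OR p1)) = False XOR True = True
p6 IMPLIES p1 = False IMPLIES False = True
p2 XOR p1 = True XOR False = True
(p2 XOR p1) IMPLIES p1 = True IMPLIES False = False
((p2 XOR p1) IMPLIES p1) IMPLIES p2 = False IMPLIES True = True
(p6 IMPLIES p1) XOR (((p2 XOR p1) IMPLIES p1) IMPLIES p2) = True XOR True = False
((p6 IFF p2) XOR (p1 IMPLIES (((((p1 IMPLIES p6) OR p6) AND p6) IMPLIES (p2 XOR p1)) OR p1))) IFF ((p6 IMPLIES p1) XOR (((p2 XOR p1) IMPLIES p1) IMPLIES p2)) = True IFF False = False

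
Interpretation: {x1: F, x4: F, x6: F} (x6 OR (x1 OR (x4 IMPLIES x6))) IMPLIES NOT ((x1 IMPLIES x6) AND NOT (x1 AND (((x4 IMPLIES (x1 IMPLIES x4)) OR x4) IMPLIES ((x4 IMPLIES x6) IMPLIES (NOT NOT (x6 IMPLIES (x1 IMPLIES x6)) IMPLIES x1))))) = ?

x4 IMPLIES x6 = F IMPLIES F = T
x1 OR (x4 IMPLIES x6) = F OR T = T
x6 OR (x1 OR (x4 IMPLIES x6)) = F OR T = T
x1 IMPLIES x6 = F IMPLIES F = T
x1 IMPLIES x4 = F IMPLIES F = T
x4 IMPLIES (x1 IMPLIES x4) = F IMPLIES T = T
(x4 IMPLIES (x1 IMPLIES x4)) OR x4 = T OR F = T
x4 IMPLIES x6 = F IMPLIES F = T
x1 IMPLIES x6 = F IMPLIES F = T
x6 IMPLIES (x1 IMPLIES x6) = F IMPLIES T = T
NOT (x6 IMPLIES (x1 IMPLIES x6)) = NOT T = F
NOT NOT (x6 IMPLIES (x1 IMPLIES x6)) = NOT F = T
NOT NOT (x6 IMPLIES (x1 IMPLIES x6)) IMPLIES x1 = T IMPLIES F = F
(x4 IMPLIES x6) IMPLIES (NOT NOT (x6 IMPLIES (x1 IMPLIES x6)) IMPLIES x1) = T IMPLIES F = F
((x4 IMPLIES (x1 IMPLIES x4)) OR x4) IMPLIES ((x4 IMPLIES x6) IMPLIES (NOT NOT (x6 IMPLIES (x1 IMPLIES x6)) IMPLIES x1)) = T IMPLIES F = F
x1 AND (((x4 IMPLIES (x1 IMPLIES x4)) OR x4) IMPLIES ((x4 IMPLIES x6) IMPLIES (NOT NOT (x6 IMPLIES (x1 IMPLIES x6)) IMPLIES x1))) = F AND F = F
NOT (x1 AND (((x4 IMPLIES (x1 IMPLIES x4)) OR x4) IMPLIES ((x4 IMPLIES x6) IMPLIES (NOT NOT (x6 IMPLIES (x1 IMPLIES x6)) IMPLIES x1)))) = NOT F = T
(x1 IMPLIES x6) AND NOT (x1 AND (((x4 IMPLIES (x1 IMPLIES x4)) OR x4) IMPLIES ((x4 IMPLIES x6) IMPLIES (NOT NOT (x6 IMPLIES (x1 IMPLIES x6)) IMPLIES x1)))) = T AND T = T
NOT ((x1 IMPLIES x6) AND NOT (x1 AND (((x4 IMPLIES (x1 IMPLIES x4)) OR x4) IMPLIES ((x4 IMPLIES x6) IMPLIES (NOT NOT (x6 IMPLIES (x1 IMPLIES x6)) IMPLIES x1))))) = NOT T = F
(x6 OR (x1 OR (x4 IMPLIES x6))) IMPLIES NOT ((x1 IMPLIES x6) AND NOT (x1 AND (((x4 IMPLIES (x1 IMPLIES x4)) OR x4) IMPLIES ((x4 IMPLIES x6) IMPLIES (NOT NOT (x6 IMPLIES (x1 IMPLIES x6)) IMPLIES x1))))) = T IMPLIES F = F

F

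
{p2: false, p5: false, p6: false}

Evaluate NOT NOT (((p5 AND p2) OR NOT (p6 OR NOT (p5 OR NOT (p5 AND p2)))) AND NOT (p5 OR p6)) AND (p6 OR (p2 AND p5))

false

p5 AND p2 = false AND false = false
p5 AND p2 = false AND false = false
NOT (p5 AND p2) = NOT false = true
p5 OR NOT (p5 AND p2) = false OR true = true
NOT (p5 OR NOT (p5 AND p2)) = NOT true = false
p6 OR NOT (p5 OR NOT (p5 AND p2)) = false OR false = false
NOT (p6 OR NOT (p5 OR NOT (p5 AND p2))) = NOT false = true
(p5 AND p2) OR NOT (p6 OR NOT (p5 OR NOT (p5 AND p2))) = false OR true = true
p5 OR p6 = false OR false = false
NOT (p5 OR p6) = NOT false = true
((p5 AND p2) OR NOT (p6 OR NOT (p5 OR NOT (p5 AND p2)))) AND NOT (p5 OR p6) = true AND true = true
NOT (((p5 AND p2) OR NOT (p6 OR NOT (p5 OR NOT (p5 AND p2)))) AND NOT (p5 OR p6)) = NOT true = false
NOT NOT (((p5 AND p2) OR NOT (p6 OR NOT (p5 OR NOT (p5 AND p2)))) AND NOT (p5 OR p6)) = NOT false = true
p2 AND p5 = false AND false = false
p6 OR (p2 AND p5) = false OR false = false
NOT NOT (((p5 AND p2) OR NOT (p6 OR NOT (p5 OR NOT (p5 AND p2)))) AND NOT (p5 OR p6)) AND (p6 OR (p2 AND p5)) = true AND false = false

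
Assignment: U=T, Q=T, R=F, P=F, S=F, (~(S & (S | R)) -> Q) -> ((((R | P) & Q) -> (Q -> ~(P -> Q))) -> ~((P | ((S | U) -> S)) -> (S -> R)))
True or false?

Substituting U=T, Q=T, R=F, P=F, S=F:
S | R = F | F = F
S & (S | R) = F & F = F
~(S & (S | R)) = ~F = T
~(S & (S | R)) -> Q = T -> T = T
R | P = F | F = F
(R | P) & Q = F & T = F
P -> Q = F -> T = T
~(P -> Q) = ~T = F
Q -> ~(P -> Q) = T -> F = F
((R | P) & Q) -> (Q -> ~(P -> Q)) = F -> F = T
S | U = F | T = T
(S | U) -> S = T -> F = F
P | ((S | U) -> S) = F | F = F
S -> R = F -> F = T
(P | ((S | U) -> S)) -> (S -> R) = F -> T = T
~((P | ((S | U) -> S)) -> (S -> R)) = ~T = F
(((R | P) & Q) -> (Q -> ~(P -> Q))) -> ~((P | ((S | U) -> S)) -> (S -> R)) = T -> F = F
(~(S & (S | R)) -> Q) -> ((((R | P) & Q) -> (Q -> ~(P -> Q))) -> ~((P | ((S | U) -> S)) -> (S -> R))) = T -> F = F

F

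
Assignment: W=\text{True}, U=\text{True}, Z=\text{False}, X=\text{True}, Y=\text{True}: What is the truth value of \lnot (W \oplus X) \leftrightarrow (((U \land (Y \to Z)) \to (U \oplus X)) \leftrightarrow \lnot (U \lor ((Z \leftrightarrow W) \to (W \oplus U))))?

\text{False}

W \oplus X = \text{True} \oplus \text{True} = \text{False}
\lnot (W \oplus X) = \lnot \text{False} = \text{True}
Y \to Z = \text{True} \to \text{False} = \text{False}
U \land (Y \to Z) = \text{True} \land \text{False} = \text{False}
U \oplus X = \text{True} \oplus \text{True} = \text{False}
(U \land (Y \to Z)) \to (U \oplus X) = \text{False} \to \text{False} = \text{True}
Z \leftrightarrow W = \text{False} \leftrightarrow \text{True} = \text{False}
W \oplus U = \text{True} \oplus \text{True} = \text{False}
(Z \leftrightarrow W) \to (W \oplus U) = \text{False} \to \text{False} = \text{True}
U \lor ((Z \leftrightarrow W) \to (W \oplus U)) = \text{True} \lor \text{True} = \text{True}
\lnot (U \lor ((Z \leftrightarrow W) \to (W \oplus U))) = \lnot \text{True} = \text{False}
((U \land (Y \to Z)) \to (U \oplus X)) \leftrightarrow \lnot (U \lor ((Z \leftrightarrow W) \to (W \oplus U))) = \text{True} \leftrightarrow \text{False} = \text{False}
\lnot (W \oplus X) \leftrightarrow (((U \land (Y \to Z)) \to (U \oplus X)) \leftrightarrow \lnot (U \lor ((Z \leftrightarrow W) \to (W \oplus U)))) = \text{True} \leftrightarrow \text{False} = \text{False}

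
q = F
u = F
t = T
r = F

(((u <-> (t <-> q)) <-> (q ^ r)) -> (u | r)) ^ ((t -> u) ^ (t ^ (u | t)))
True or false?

T

Substituting q=F, u=F, t=T, r=F:
t <-> q = T <-> F = F
u <-> (t <-> q) = F <-> F = T
q ^ r = F ^ F = F
(u <-> (t <-> q)) <-> (q ^ r) = T <-> F = F
u | r = F | F = F
((u <-> (t <-> q)) <-> (q ^ r)) -> (u | r) = F -> F = T
t -> u = T -> F = F
u | t = F | T = T
t ^ (u | t) = T ^ T = F
(t -> u) ^ (t ^ (u | t)) = F ^ F = F
(((u <-> (t <-> q)) <-> (q ^ r)) -> (u | r)) ^ ((t -> u) ^ (t ^ (u | t))) = T ^ F = T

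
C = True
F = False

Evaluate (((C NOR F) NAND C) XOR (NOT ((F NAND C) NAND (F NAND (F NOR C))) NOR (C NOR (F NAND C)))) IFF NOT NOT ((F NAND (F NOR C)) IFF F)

False

C NOR F = True NOR False = False
(C NOR F) NAND C = False NAND True = True
F NAND C = False NAND True = True
F NOR C = False NOR True = False
F NAND (F NOR C) = False NAND False = True
(F NAND C) NAND (F NAND (F NOR C)) = True NAND True = False
NOT ((F NAND C) NAND (F NAND (F NOR C))) = NOT False = True
F NAND C = False NAND True = True
C NOR (F NAND C) = True NOR True = False
NOT ((F NAND C) NAND (F NAND (F NOR C))) NOR (C NOR (F NAND C)) = True NOR False = False
((C NOR F) NAND C) XOR (NOT ((F NAND C) NAND (F NAND (F NOR C))) NOR (C NOR (F NAND C))) = True XOR False = True
F NOR C = False NOR True = False
F NAND (F NOR C) = False NAND False = True
(F NAND (F NOR C)) IFF F = True IFF False = False
NOT ((F NAND (F NOR C)) IFF F) = NOT False = True
NOT NOT ((F NAND (F NOR C)) IFF F) = NOT True = False
(((C NOR F) NAND C) XOR (NOT ((F NAND C) NAND (F NAND (F NOR C))) NOR (C NOR (F NAND C)))) IFF NOT NOT ((F NAND (F NOR C)) IFF F) = True IFF False = False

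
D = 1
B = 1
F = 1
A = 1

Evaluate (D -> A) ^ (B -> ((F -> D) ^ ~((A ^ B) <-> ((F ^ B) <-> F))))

0

Substituting D=1, B=1, F=1, A=1:
D -> A = 1 -> 1 = 1
F -> D = 1 -> 1 = 1
A ^ B = 1 ^ 1 = 0
F ^ B = 1 ^ 1 = 0
(F ^ B) <-> F = 0 <-> 1 = 0
(A ^ B) <-> ((F ^ B) <-> F) = 0 <-> 0 = 1
~((A ^ B) <-> ((F ^ B) <-> F)) = ~1 = 0
(F -> D) ^ ~((A ^ B) <-> ((F ^ B) <-> F)) = 1 ^ 0 = 1
B -> ((F -> D) ^ ~((A ^ B) <-> ((F ^ B) <-> F))) = 1 -> 1 = 1
(D -> A) ^ (B -> ((F -> D) ^ ~((A ^ B) <-> ((F ^ B) <-> F)))) = 1 ^ 1 = 0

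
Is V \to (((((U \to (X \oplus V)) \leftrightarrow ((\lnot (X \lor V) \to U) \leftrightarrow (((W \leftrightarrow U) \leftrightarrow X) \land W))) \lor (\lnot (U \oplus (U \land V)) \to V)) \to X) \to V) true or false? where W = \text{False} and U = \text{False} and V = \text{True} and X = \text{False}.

Substituting W=\text{False}, U=\text{False}, V=\text{True}, X=\text{False}:
X \oplus V = \text{False} \oplus \text{True} = \text{True}
U \to (X \oplus V) = \text{False} \to \text{True} = \text{True}
X \lor V = \text{False} \lor \text{True} = \text{True}
\lnot (X \lor V) = \lnot \text{True} = \text{False}
\lnot (X \lor V) \to U = \text{False} \to \text{False} = \text{True}
W \leftrightarrow U = \text{False} \leftrightarrow \text{False} = \text{True}
(W \leftrightarrow U) \leftrightarrow X = \text{True} \leftrightarrow \text{False} = \text{False}
((W \leftrightarrow U) \leftrightarrow X) \land W = \text{False} \land \text{False} = \text{False}
(\lnot (X \lor V) \to U) \leftrightarrow (((W \leftrightarrow U) \leftrightarrow X) \land W) = \text{True} \leftrightarrow \text{False} = \text{False}
(U \to (X \oplus V)) \leftrightarrow ((\lnot (X \lor V) \to U) \leftrightarrow (((W \leftrightarrow U) \leftrightarrow X) \land W)) = \text{True} \leftrightarrow \text{False} = \text{False}
U \land V = \text{False} \land \text{True} = \text{False}
U \oplus (U \land V) = \text{False} \oplus \text{False} = \text{False}
\lnot (U \oplus (U \land V)) = \lnot \text{False} = \text{True}
\lnot (U \oplus (U \land V)) \to V = \text{True} \to \text{True} = \text{True}
((U \to (X \oplus V)) \leftrightarrow ((\lnot (X \lor V) \to U) \leftrightarrow (((W \leftrightarrow U) \leftrightarrow X) \land W))) \lor (\lnot (U \oplus (U \land V)) \to V) = \text{False} \lor \text{True} = \text{True}
(((U \to (X \oplus V)) \leftrightarrow ((\lnot (X \lor V) \to U) \leftrightarrow (((W \leftrightarrow U) \leftrightarrow X) \land W))) \lor (\lnot (U \oplus (U \land V)) \to V)) \to X = \text{True} \to \text{False} = \text{False}
((((U \to (X \oplus V)) \leftrightarrow ((\lnot (X \lor V) \to U) \leftrightarrow (((W \leftrightarrow U) \leftrightarrow X) \land W))) \lor (\lnot (U \oplus (U \land V)) \to V)) \to X) \to V = \text{False} \to \text{True} = \text{True}
V \to (((((U \to (X \oplus V)) \leftrightarrow ((\lnot (X \lor V) \to U) \leftrightarrow (((W \leftrightarrow U) \leftrightarrow X) \land W))) \lor (\lnot (U \oplus (U \land V)) \to V)) \to X) \to V) = \text{True} \to \text{True} = \text{True}

\text{True}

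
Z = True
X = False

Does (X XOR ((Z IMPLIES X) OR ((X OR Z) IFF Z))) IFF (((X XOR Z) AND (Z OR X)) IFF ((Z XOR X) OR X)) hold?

True

Substituting Z=True, X=False:
Z IMPLIES X = True IMPLIES False = False
X OR Z = False OR True = True
(X OR Z) IFF Z = True IFF True = True
(Z IMPLIES X) OR ((X OR Z) IFF Z) = False OR True = True
X XOR ((Z IMPLIES X) OR ((X OR Z) IFF Z)) = False XOR True = True
X XOR Z = False XOR True = True
Z OR X = True OR False = True
(X XOR Z) AND (Z OR X) = True AND True = True
Z XOR X = True XOR False = True
(Z XOR X) OR X = True OR False = True
((X XOR Z) AND (Z OR X)) IFF ((Z XOR X) OR X) = True IFF True = True
(X XOR ((Z IMPLIES X) OR ((X OR Z) IFF Z))) IFF (((X XOR Z) AND (Z OR X)) IFF ((Z XOR X) OR X)) = True IFF True = True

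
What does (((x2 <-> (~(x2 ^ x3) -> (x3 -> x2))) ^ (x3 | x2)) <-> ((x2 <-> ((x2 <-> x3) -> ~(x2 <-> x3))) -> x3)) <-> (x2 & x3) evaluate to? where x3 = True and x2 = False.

x2 ^ x3 = False ^ True = True
~(x2 ^ x3) = ~True = False
x3 -> x2 = True -> False = False
~(x2 ^ x3) -> (x3 -> x2) = False -> False = True
x2 <-> (~(x2 ^ x3) -> (x3 -> x2)) = False <-> True = False
x3 | x2 = True | False = True
(x2 <-> (~(x2 ^ x3) -> (x3 -> x2))) ^ (x3 | x2) = False ^ True = True
x2 <-> x3 = False <-> True = False
x2 <-> x3 = False <-> True = False
~(x2 <-> x3) = ~False = True
(x2 <-> x3) -> ~(x2 <-> x3) = False -> True = True
x2 <-> ((x2 <-> x3) -> ~(x2 <-> x3)) = False <-> True = False
(x2 <-> ((x2 <-> x3) -> ~(x2 <-> x3))) -> x3 = False -> True = True
((x2 <-> (~(x2 ^ x3) -> (x3 -> x2))) ^ (x3 | x2)) <-> ((x2 <-> ((x2 <-> x3) -> ~(x2 <-> x3))) -> x3) = True <-> True = True
x2 & x3 = False & True = False
(((x2 <-> (~(x2 ^ x3) -> (x3 -> x2))) ^ (x3 | x2)) <-> ((x2 <-> ((x2 <-> x3) -> ~(x2 <-> x3))) -> x3)) <-> (x2 & x3) = True <-> False = False

False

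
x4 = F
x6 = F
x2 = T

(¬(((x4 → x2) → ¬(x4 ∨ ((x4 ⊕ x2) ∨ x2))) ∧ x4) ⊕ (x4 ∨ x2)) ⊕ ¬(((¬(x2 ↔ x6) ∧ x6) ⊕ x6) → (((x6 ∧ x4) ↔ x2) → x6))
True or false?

F

Substituting x4=F, x6=F, x2=T:
x4 → x2 = F → T = T
x4 ⊕ x2 = F ⊕ T = T
(x4 ⊕ x2) ∨ x2 = T ∨ T = T
x4 ∨ ((x4 ⊕ x2) ∨ x2) = F ∨ T = T
¬(x4 ∨ ((x4 ⊕ x2) ∨ x2)) = ¬T = F
(x4 → x2) → ¬(x4 ∨ ((x4 ⊕ x2) ∨ x2)) = T → F = F
((x4 → x2) → ¬(x4 ∨ ((x4 ⊕ x2) ∨ x2))) ∧ x4 = F ∧ F = F
¬(((x4 → x2) → ¬(x4 ∨ ((x4 ⊕ x2) ∨ x2))) ∧ x4) = ¬F = T
x4 ∨ x2 = F ∨ T = T
¬(((x4 → x2) → ¬(x4 ∨ ((x4 ⊕ x2) ∨ x2))) ∧ x4) ⊕ (x4 ∨ x2) = T ⊕ T = F
x2 ↔ x6 = T ↔ F = F
¬(x2 ↔ x6) = ¬F = T
¬(x2 ↔ x6) ∧ x6 = T ∧ F = F
(¬(x2 ↔ x6) ∧ x6) ⊕ x6 = F ⊕ F = F
x6 ∧ x4 = F ∧ F = F
(x6 ∧ x4) ↔ x2 = F ↔ T = F
((x6 ∧ x4) ↔ x2) → x6 = F → F = T
((¬(x2 ↔ x6) ∧ x6) ⊕ x6) → (((x6 ∧ x4) ↔ x2) → x6) = F → T = T
¬(((¬(x2 ↔ x6) ∧ x6) ⊕ x6) → (((x6 ∧ x4) ↔ x2) → x6)) = ¬T = F
(¬(((x4 → x2) → ¬(x4 ∨ ((x4 ⊕ x2) ∨ x2))) ∧ x4) ⊕ (x4 ∨ x2)) ⊕ ¬(((¬(x2 ↔ x6) ∧ x6) ⊕ x6) → (((x6 ∧ x4) ↔ x2) → x6)) = F ⊕ F = F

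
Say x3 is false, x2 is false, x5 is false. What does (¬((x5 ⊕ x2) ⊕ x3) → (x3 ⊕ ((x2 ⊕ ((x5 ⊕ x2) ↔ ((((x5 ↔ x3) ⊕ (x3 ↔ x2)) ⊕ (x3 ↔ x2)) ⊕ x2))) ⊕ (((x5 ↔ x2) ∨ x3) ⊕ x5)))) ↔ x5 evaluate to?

x5 ⊕ x2 = False ⊕ False = False
(x5 ⊕ x2) ⊕ x3 = False ⊕ False = False
¬((x5 ⊕ x2) ⊕ x3) = ¬False = True
x5 ⊕ x2 = False ⊕ False = False
x5 ↔ x3 = False ↔ False = True
x3 ↔ x2 = False ↔ False = True
(x5 ↔ x3) ⊕ (x3 ↔ x2) = True ⊕ True = False
x3 ↔ x2 = False ↔ False = True
((x5 ↔ x3) ⊕ (x3 ↔ x2)) ⊕ (x3 ↔ x2) = False ⊕ True = True
(((x5 ↔ x3) ⊕ (x3 ↔ x2)) ⊕ (x3 ↔ x2)) ⊕ x2 = True ⊕ False = True
(x5 ⊕ x2) ↔ ((((x5 ↔ x3) ⊕ (x3 ↔ x2)) ⊕ (x3 ↔ x2)) ⊕ x2) = False ↔ True = False
x2 ⊕ ((x5 ⊕ x2) ↔ ((((x5 ↔ x3) ⊕ (x3 ↔ x2)) ⊕ (x3 ↔ x2)) ⊕ x2)) = False ⊕ False = False
x5 ↔ x2 = False ↔ False = True
(x5 ↔ x2) ∨ x3 = True ∨ False = True
((x5 ↔ x2) ∨ x3) ⊕ x5 = True ⊕ False = True
(x2 ⊕ ((x5 ⊕ x2) ↔ ((((x5 ↔ x3) ⊕ (x3 ↔ x2)) ⊕ (x3 ↔ x2)) ⊕ x2))) ⊕ (((x5 ↔ x2) ∨ x3) ⊕ x5) = False ⊕ True = True
x3 ⊕ ((x2 ⊕ ((x5 ⊕ x2) ↔ ((((x5 ↔ x3) ⊕ (x3 ↔ x2)) ⊕ (x3 ↔ x2)) ⊕ x2))) ⊕ (((x5 ↔ x2) ∨ x3) ⊕ x5)) = False ⊕ True = True
¬((x5 ⊕ x2) ⊕ x3) → (x3 ⊕ ((x2 ⊕ ((x5 ⊕ x2) ↔ ((((x5 ↔ x3) ⊕ (x3 ↔ x2)) ⊕ (x3 ↔ x2)) ⊕ x2))) ⊕ (((x5 ↔ x2) ∨ x3) ⊕ x5))) = True → True = True
(¬((x5 ⊕ x2) ⊕ x3) → (x3 ⊕ ((x2 ⊕ ((x5 ⊕ x2) ↔ ((((x5 ↔ x3) ⊕ (x3 ↔ x2)) ⊕ (x3 ↔ x2)) ⊕ x2))) ⊕ (((x5 ↔ x2) ∨ x3) ⊕ x5)))) ↔ x5 = True ↔ False = False

False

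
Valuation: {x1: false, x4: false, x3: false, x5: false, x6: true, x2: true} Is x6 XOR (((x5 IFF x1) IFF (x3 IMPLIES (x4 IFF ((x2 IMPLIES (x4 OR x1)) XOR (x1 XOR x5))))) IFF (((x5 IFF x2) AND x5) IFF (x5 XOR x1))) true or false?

Substituting x1=false, x4=false, x3=false, x5=false, x6=true, x2=true:
x5 IFF x1 = false IFF false = true
x4 OR x1 = false OR false = false
x2 IMPLIES (x4 OR x1) = true IMPLIES false = false
x1 XOR x5 = false XOR false = false
(x2 IMPLIES (x4 OR x1)) XOR (x1 XOR x5) = false XOR false = false
x4 IFF ((x2 IMPLIES (x4 OR x1)) XOR (x1 XOR x5)) = false IFF false = true
x3 IMPLIES (x4 IFF ((x2 IMPLIES (x4 OR x1)) XOR (x1 XOR x5))) = false IMPLIES true = true
(x5 IFF x1) IFF (x3 IMPLIES (x4 IFF ((x2 IMPLIES (x4 OR x1)) XOR (x1 XOR x5)))) = true IFF true = true
x5 IFF x2 = false IFF true = false
(x5 IFF x2) AND x5 = false AND false = false
x5 XOR x1 = false XOR false = false
((x5 IFF x2) AND x5) IFF (x5 XOR x1) = false IFF false = true
((x5 IFF x1) IFF (x3 IMPLIES (x4 IFF ((x2 IMPLIES (x4 OR x1)) XOR (x1 XOR x5))))) IFF (((x5 IFF x2) AND x5) IFF (x5 XOR x1)) = true IFF true = true
x6 XOR (((x5 IFF x1) IFF (x3 IMPLIES (x4 IFF ((x2 IMPLIES (x4 OR x1)) XOR (x1 XOR x5))))) IFF (((x5 IFF x2) AND x5) IFF (x5 XOR x1))) = true XOR true = false

false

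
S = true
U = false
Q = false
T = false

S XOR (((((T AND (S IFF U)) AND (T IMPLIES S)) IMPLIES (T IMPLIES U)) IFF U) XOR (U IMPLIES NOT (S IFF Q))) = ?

S IFF U = true IFF false = false
T AND (S IFF U) = false AND false = false
T IMPLIES S = false IMPLIES true = true
(T AND (S IFF U)) AND (T IMPLIES S) = false AND true = false
T IMPLIES U = false IMPLIES false = true
((T AND (S IFF U)) AND (T IMPLIES S)) IMPLIES (T IMPLIES U) = false IMPLIES true = true
(((T AND (S IFF U)) AND (T IMPLIES S)) IMPLIES (T IMPLIES U)) IFF U = true IFF false = false
S IFF Q = true IFF false = false
NOT (S IFF Q) = NOT false = true
U IMPLIES NOT (S IFF Q) = false IMPLIES true = true
((((T AND (S IFF U)) AND (T IMPLIES S)) IMPLIES (T IMPLIES U)) IFF U) XOR (U IMPLIES NOT (S IFF Q)) = false XOR true = true
S XOR (((((T AND (S IFF U)) AND (T IMPLIES S)) IMPLIES (T IMPLIES U)) IFF U) XOR (U IMPLIES NOT (S IFF Q))) = true XOR true = false

false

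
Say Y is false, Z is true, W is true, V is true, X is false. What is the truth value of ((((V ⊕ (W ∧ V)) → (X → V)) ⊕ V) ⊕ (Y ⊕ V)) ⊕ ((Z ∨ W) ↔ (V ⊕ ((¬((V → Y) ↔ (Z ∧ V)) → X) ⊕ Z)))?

W ∧ V = T ∧ T = T
V ⊕ (W ∧ V) = T ⊕ T = F
X → V = F → T = T
(V ⊕ (W ∧ V)) → (X → V) = F → T = T
((V ⊕ (W ∧ V)) → (X → V)) ⊕ V = T ⊕ T = F
Y ⊕ V = F ⊕ T = T
(((V ⊕ (W ∧ V)) → (X → V)) ⊕ V) ⊕ (Y ⊕ V) = F ⊕ T = T
Z ∨ W = T ∨ T = T
V → Y = T → F = F
Z ∧ V = T ∧ T = T
(V → Y) ↔ (Z ∧ V) = F ↔ T = F
¬((V → Y) ↔ (Z ∧ V)) = ¬F = T
¬((V → Y) ↔ (Z ∧ V)) → X = T → F = F
(¬((V → Y) ↔ (Z ∧ V)) → X) ⊕ Z = F ⊕ T = T
V ⊕ ((¬((V → Y) ↔ (Z ∧ V)) → X) ⊕ Z) = T ⊕ T = F
(Z ∨ W) ↔ (V ⊕ ((¬((V → Y) ↔ (Z ∧ V)) → X) ⊕ Z)) = T ↔ F = F
((((V ⊕ (W ∧ V)) → (X → V)) ⊕ V) ⊕ (Y ⊕ V)) ⊕ ((Z ∨ W) ↔ (V ⊕ ((¬((V → Y) ↔ (Z ∧ V)) → X) ⊕ Z))) = T ⊕ F = T

T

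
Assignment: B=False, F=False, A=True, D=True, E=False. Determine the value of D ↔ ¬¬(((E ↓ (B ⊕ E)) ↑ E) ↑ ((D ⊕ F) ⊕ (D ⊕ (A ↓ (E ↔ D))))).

B ⊕ E = False ⊕ False = False
E ↓ (B ⊕ E) = False ↓ False = True
(E ↓ (B ⊕ E)) ↑ E = True ↑ False = True
D ⊕ F = True ⊕ False = True
E ↔ D = False ↔ True = False
A ↓ (E ↔ D) = True ↓ False = False
D ⊕ (A ↓ (E ↔ D)) = True ⊕ False = True
(D ⊕ F) ⊕ (D ⊕ (A ↓ (E ↔ D))) = True ⊕ True = False
((E ↓ (B ⊕ E)) ↑ E) ↑ ((D ⊕ F) ⊕ (D ⊕ (A ↓ (E ↔ D)))) = True ↑ False = True
¬(((E ↓ (B ⊕ E)) ↑ E) ↑ ((D ⊕ F) ⊕ (D ⊕ (A ↓ (E ↔ D))))) = ¬True = False
¬¬(((E ↓ (B ⊕ E)) ↑ E) ↑ ((D ⊕ F) ⊕ (D ⊕ (A ↓ (E ↔ D))))) = ¬False = True
D ↔ ¬¬(((E ↓ (B ⊕ E)) ↑ E) ↑ ((D ⊕ F) ⊕ (D ⊕ (A ↓ (E ↔ D))))) = True ↔ True = True

True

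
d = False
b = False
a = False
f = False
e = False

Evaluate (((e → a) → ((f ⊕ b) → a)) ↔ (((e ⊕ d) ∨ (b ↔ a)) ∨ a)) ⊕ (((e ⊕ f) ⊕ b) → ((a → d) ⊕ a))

Substituting d=False, b=False, a=False, f=False, e=False:
e → a = False → False = True
f ⊕ b = False ⊕ False = False
(f ⊕ b) → a = False → False = True
(e → a) → ((f ⊕ b) → a) = True → True = True
e ⊕ d = False ⊕ False = False
b ↔ a = False ↔ False = True
(e ⊕ d) ∨ (b ↔ a) = False ∨ True = True
((e ⊕ d) ∨ (b ↔ a)) ∨ a = True ∨ False = True
((e → a) → ((f ⊕ b) → a)) ↔ (((e ⊕ d) ∨ (b ↔ a)) ∨ a) = True ↔ True = True
e ⊕ f = False ⊕ False = False
(e ⊕ f) ⊕ b = False ⊕ False = False
a → d = False → False = True
(a → d) ⊕ a = True ⊕ False = True
((e ⊕ f) ⊕ b) → ((a → d) ⊕ a) = False → True = True
(((e → a) → ((f ⊕ b) → a)) ↔ (((e ⊕ d) ∨ (b ↔ a)) ∨ a)) ⊕ (((e ⊕ f) ⊕ b) → ((a → d) ⊕ a)) = True ⊕ True = False

False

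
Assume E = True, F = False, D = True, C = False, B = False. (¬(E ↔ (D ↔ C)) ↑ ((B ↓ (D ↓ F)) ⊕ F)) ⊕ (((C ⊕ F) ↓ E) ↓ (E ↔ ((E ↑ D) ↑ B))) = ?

Substituting E=True, F=False, D=True, C=False, B=False:
D ↔ C = True ↔ False = False
E ↔ (D ↔ C) = True ↔ False = False
¬(E ↔ (D ↔ C)) = ¬False = True
D ↓ F = True ↓ False = False
B ↓ (D ↓ F) = False ↓ False = True
(B ↓ (D ↓ F)) ⊕ F = True ⊕ False = True
¬(E ↔ (D ↔ C)) ↑ ((B ↓ (D ↓ F)) ⊕ F) = True ↑ True = False
C ⊕ F = False ⊕ False = False
(C ⊕ F) ↓ E = False ↓ True = False
E ↑ D = True ↑ True = False
(E ↑ D) ↑ B = False ↑ False = True
E ↔ ((E ↑ D) ↑ B) = True ↔ True = True
((C ⊕ F) ↓ E) ↓ (E ↔ ((E ↑ D) ↑ B)) = False ↓ True = False
(¬(E ↔ (D ↔ C)) ↑ ((B ↓ (D ↓ F)) ⊕ F)) ⊕ (((C ⊕ F) ↓ E) ↓ (E ↔ ((E ↑ D) ↑ B))) = False ⊕ False = False

False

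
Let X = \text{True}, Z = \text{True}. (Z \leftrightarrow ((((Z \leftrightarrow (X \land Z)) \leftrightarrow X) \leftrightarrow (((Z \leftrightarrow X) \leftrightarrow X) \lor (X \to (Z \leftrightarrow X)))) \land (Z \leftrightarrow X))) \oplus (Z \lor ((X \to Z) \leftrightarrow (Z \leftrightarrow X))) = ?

\text{False}

Substituting X=\text{True}, Z=\text{True}:
X \land Z = \text{True} \land \text{True} = \text{True}
Z \leftrightarrow (X \land Z) = \text{True} \leftrightarrow \text{True} = \text{True}
(Z \leftrightarrow (X \land Z)) \leftrightarrow X = \text{True} \leftrightarrow \text{True} = \text{True}
Z \leftrightarrow X = \text{True} \leftrightarrow \text{True} = \text{True}
(Z \leftrightarrow X) \leftrightarrow X = \text{True} \leftrightarrow \text{True} = \text{True}
Z \leftrightarrow X = \text{True} \leftrightarrow \text{True} = \text{True}
X \to (Z \leftrightarrow X) = \text{True} \to \text{True} = \text{True}
((Z \leftrightarrow X) \leftrightarrow X) \lor (X \to (Z \leftrightarrow X)) = \text{True} \lor \text{True} = \text{True}
((Z \leftrightarrow (X \land Z)) \leftrightarrow X) \leftrightarrow (((Z \leftrightarrow X) \leftrightarrow X) \lor (X \to (Z \leftrightarrow X))) = \text{True} \leftrightarrow \text{True} = \text{True}
Z \leftrightarrow X = \text{True} \leftrightarrow \text{True} = \text{True}
(((Z \leftrightarrow (X \land Z)) \leftrightarrow X) \leftrightarrow (((Z \leftrightarrow X) \leftrightarrow X) \lor (X \to (Z \leftrightarrow X)))) \land (Z \leftrightarrow X) = \text{True} \land \text{True} = \text{True}
Z \leftrightarrow ((((Z \leftrightarrow (X \land Z)) \leftrightarrow X) \leftrightarrow (((Z \leftrightarrow X) \leftrightarrow X) \lor (X \to (Z \leftrightarrow X)))) \land (Z \leftrightarrow X)) = \text{True} \leftrightarrow \text{True} = \text{True}
X \to Z = \text{True} \to \text{True} = \text{True}
Z \leftrightarrow X = \text{True} \leftrightarrow \text{True} = \text{True}
(X \to Z) \leftrightarrow (Z \leftrightarrow X) = \text{True} \leftrightarrow \text{True} = \text{True}
Z \lor ((X \to Z) \leftrightarrow (Z \leftrightarrow X)) = \text{True} \lor \text{True} = \text{True}
(Z \leftrightarrow ((((Z \leftrightarrow (X \land Z)) \leftrightarrow X) \leftrightarrow (((Z \leftrightarrow X) \leftrightarrow X) \lor (X \to (Z \leftrightarrow X)))) \land (Z \leftrightarrow X))) \oplus (Z \lor ((X \to Z) \leftrightarrow (Z \leftrightarrow X))) = \text{True} \oplus \text{True} = \text{False}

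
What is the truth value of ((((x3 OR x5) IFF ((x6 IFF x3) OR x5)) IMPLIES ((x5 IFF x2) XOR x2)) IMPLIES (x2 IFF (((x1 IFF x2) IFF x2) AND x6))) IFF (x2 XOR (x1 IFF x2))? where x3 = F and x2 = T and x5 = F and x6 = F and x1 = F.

Substituting x3=F, x2=T, x5=F, x6=F, x1=F:
x3 OR x5 = F OR F = F
x6 IFF x3 = F IFF F = T
(x6 IFF x3) OR x5 = T OR F = T
(x3 OR x5) IFF ((x6 IFF x3) OR x5) = F IFF T = F
x5 IFF x2 = F IFF T = F
(x5 IFF x2) XOR x2 = F XOR T = T
((x3 OR x5) IFF ((x6 IFF x3) OR x5)) IMPLIES ((x5 IFF x2) XOR x2) = F IMPLIES T = T
x1 IFF x2 = F IFF T = F
(x1 IFF x2) IFF x2 = F IFF T = F
((x1 IFF x2) IFF x2) AND x6 = F AND F = F
x2 IFF (((x1 IFF x2) IFF x2) AND x6) = T IFF F = F
(((x3 OR x5) IFF ((x6 IFF x3) OR x5)) IMPLIES ((x5 IFF x2) XOR x2)) IMPLIES (x2 IFF (((x1 IFF x2) IFF x2) AND x6)) = T IMPLIES F = F
x1 IFF x2 = F IFF T = F
x2 XOR (x1 IFF x2) = T XOR F = T
((((x3 OR x5) IFF ((x6 IFF x3) OR x5)) IMPLIES ((x5 IFF x2) XOR x2)) IMPLIES (x2 IFF (((x1 IFF x2) IFF x2) AND x6))) IFF (x2 XOR (x1 IFF x2)) = F IFF T = F

F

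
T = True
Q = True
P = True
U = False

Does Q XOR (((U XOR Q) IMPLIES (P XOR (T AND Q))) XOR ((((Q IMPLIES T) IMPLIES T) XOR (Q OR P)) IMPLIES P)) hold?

U XOR Q = False XOR True = True
T AND Q = True AND True = True
P XOR (T AND Q) = True XOR True = False
(U XOR Q) IMPLIES (P XOR (T AND Q)) = True IMPLIES False = False
Q IMPLIES T = True IMPLIES True = True
(Q IMPLIES T) IMPLIES T = True IMPLIES True = True
Q OR P = True OR True = True
((Q IMPLIES T) IMPLIES T) XOR (Q OR P) = True XOR True = False
(((Q IMPLIES T) IMPLIES T) XOR (Q OR P)) IMPLIES P = False IMPLIES True = True
((U XOR Q) IMPLIES (P XOR (T AND Q))) XOR ((((Q IMPLIES T) IMPLIES T) XOR (Q OR P)) IMPLIES P) = False XOR True = True
Q XOR (((U XOR Q) IMPLIES (P XOR (T AND Q))) XOR ((((Q IMPLIES T) IMPLIES T) XOR (Q OR P)) IMPLIES P)) = True XOR True = False

False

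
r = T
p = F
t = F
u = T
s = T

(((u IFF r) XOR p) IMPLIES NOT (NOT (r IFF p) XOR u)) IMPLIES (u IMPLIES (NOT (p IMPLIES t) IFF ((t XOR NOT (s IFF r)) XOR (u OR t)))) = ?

F

u IFF r = T IFF T = T
(u IFF r) XOR p = T XOR F = T
r IFF p = T IFF F = F
NOT (r IFF p) = NOT F = T
NOT (r IFF p) XOR u = T XOR T = F
NOT (NOT (r IFF p) XOR u) = NOT F = T
((u IFF r) XOR p) IMPLIES NOT (NOT (r IFF p) XOR u) = T IMPLIES T = T
p IMPLIES t = F IMPLIES F = T
NOT (p IMPLIES t) = NOT T = F
s IFF r = T IFF T = T
NOT (s IFF r) = NOT T = F
t XOR NOT (s IFF r) = F XOR F = F
u OR t = T OR F = T
(t XOR NOT (s IFF r)) XOR (u OR t) = F XOR T = T
NOT (p IMPLIES t) IFF ((t XOR NOT (s IFF r)) XOR (u OR t)) = F IFF T = F
u IMPLIES (NOT (p IMPLIES t) IFF ((t XOR NOT (s IFF r)) XOR (u OR t))) = T IMPLIES F = F
(((u IFF r) XOR p) IMPLIES NOT (NOT (r IFF p) XOR u)) IMPLIES (u IMPLIES (NOT (p IMPLIES t) IFF ((t XOR NOT (s IFF r)) XOR (u OR t)))) = T IMPLIES F = F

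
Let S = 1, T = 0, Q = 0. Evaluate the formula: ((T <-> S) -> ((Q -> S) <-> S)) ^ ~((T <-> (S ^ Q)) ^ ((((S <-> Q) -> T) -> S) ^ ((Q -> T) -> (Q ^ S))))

T <-> S = 0 <-> 1 = 0
Q -> S = 0 -> 1 = 1
(Q -> S) <-> S = 1 <-> 1 = 1
(T <-> S) -> ((Q -> S) <-> S) = 0 -> 1 = 1
S ^ Q = 1 ^ 0 = 1
T <-> (S ^ Q) = 0 <-> 1 = 0
S <-> Q = 1 <-> 0 = 0
(S <-> Q) -> T = 0 -> 0 = 1
((S <-> Q) -> T) -> S = 1 -> 1 = 1
Q -> T = 0 -> 0 = 1
Q ^ S = 0 ^ 1 = 1
(Q -> T) -> (Q ^ S) = 1 -> 1 = 1
(((S <-> Q) -> T) -> S) ^ ((Q -> T) -> (Q ^ S)) = 1 ^ 1 = 0
(T <-> (S ^ Q)) ^ ((((S <-> Q) -> T) -> S) ^ ((Q -> T) -> (Q ^ S))) = 0 ^ 0 = 0
~((T <-> (S ^ Q)) ^ ((((S <-> Q) -> T) -> S) ^ ((Q -> T) -> (Q ^ S)))) = ~0 = 1
((T <-> S) -> ((Q -> S) <-> S)) ^ ~((T <-> (S ^ Q)) ^ ((((S <-> Q) -> T) -> S) ^ ((Q -> T) -> (Q ^ S)))) = 1 ^ 1 = 0

0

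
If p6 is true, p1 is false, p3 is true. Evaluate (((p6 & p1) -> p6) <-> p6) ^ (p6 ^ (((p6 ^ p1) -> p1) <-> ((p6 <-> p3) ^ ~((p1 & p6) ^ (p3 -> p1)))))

p6 & p1 = 1 & 0 = 0
(p6 & p1) -> p6 = 0 -> 1 = 1
((p6 & p1) -> p6) <-> p6 = 1 <-> 1 = 1
p6 ^ p1 = 1 ^ 0 = 1
(p6 ^ p1) -> p1 = 1 -> 0 = 0
p6 <-> p3 = 1 <-> 1 = 1
p1 & p6 = 0 & 1 = 0
p3 -> p1 = 1 -> 0 = 0
(p1 & p6) ^ (p3 -> p1) = 0 ^ 0 = 0
~((p1 & p6) ^ (p3 -> p1)) = ~0 = 1
(p6 <-> p3) ^ ~((p1 & p6) ^ (p3 -> p1)) = 1 ^ 1 = 0
((p6 ^ p1) -> p1) <-> ((p6 <-> p3) ^ ~((p1 & p6) ^ (p3 -> p1))) = 0 <-> 0 = 1
p6 ^ (((p6 ^ p1) -> p1) <-> ((p6 <-> p3) ^ ~((p1 & p6) ^ (p3 -> p1)))) = 1 ^ 1 = 0
(((p6 & p1) -> p6) <-> p6) ^ (p6 ^ (((p6 ^ p1) -> p1) <-> ((p6 <-> p3) ^ ~((p1 & p6) ^ (p3 -> p1))))) = 1 ^ 0 = 1

1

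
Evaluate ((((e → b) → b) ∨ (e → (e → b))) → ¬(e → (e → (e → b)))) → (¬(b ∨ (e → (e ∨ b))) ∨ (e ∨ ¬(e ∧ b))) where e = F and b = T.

T

e → b = F → T = T
(e → b) → b = T → T = T
e → b = F → T = T
e → (e → b) = F → T = T
((e → b) → b) ∨ (e → (e → b)) = T ∨ T = T
e → b = F → T = T
e → (e → b) = F → T = T
e → (e → (e → b)) = F → T = T
¬(e → (e → (e → b))) = ¬T = F
(((e → b) → b) ∨ (e → (e → b))) → ¬(e → (e → (e → b))) = T → F = F
e ∨ b = F ∨ T = T
e → (e ∨ b) = F → T = T
b ∨ (e → (e ∨ b)) = T ∨ T = T
¬(b ∨ (e → (e ∨ b))) = ¬T = F
e ∧ b = F ∧ T = F
¬(e ∧ b) = ¬F = T
e ∨ ¬(e ∧ b) = F ∨ T = T
¬(b ∨ (e → (e ∨ b))) ∨ (e ∨ ¬(e ∧ b)) = F ∨ T = T
((((e → b) → b) ∨ (e → (e → b))) → ¬(e → (e → (e → b)))) → (¬(b ∨ (e → (e ∨ b))) ∨ (e ∨ ¬(e ∧ b))) = F → T = T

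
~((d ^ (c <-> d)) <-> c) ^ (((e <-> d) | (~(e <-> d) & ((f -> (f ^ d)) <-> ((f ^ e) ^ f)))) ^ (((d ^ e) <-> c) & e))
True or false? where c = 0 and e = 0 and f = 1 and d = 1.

0

c <-> d = 0 <-> 1 = 0
d ^ (c <-> d) = 1 ^ 0 = 1
(d ^ (c <-> d)) <-> c = 1 <-> 0 = 0
~((d ^ (c <-> d)) <-> c) = ~0 = 1
e <-> d = 0 <-> 1 = 0
e <-> d = 0 <-> 1 = 0
~(e <-> d) = ~0 = 1
f ^ d = 1 ^ 1 = 0
f -> (f ^ d) = 1 -> 0 = 0
f ^ e = 1 ^ 0 = 1
(f ^ e) ^ f = 1 ^ 1 = 0
(f -> (f ^ d)) <-> ((f ^ e) ^ f) = 0 <-> 0 = 1
~(e <-> d) & ((f -> (f ^ d)) <-> ((f ^ e) ^ f)) = 1 & 1 = 1
(e <-> d) | (~(e <-> d) & ((f -> (f ^ d)) <-> ((f ^ e) ^ f))) = 0 | 1 = 1
d ^ e = 1 ^ 0 = 1
(d ^ e) <-> c = 1 <-> 0 = 0
((d ^ e) <-> c) & e = 0 & 0 = 0
((e <-> d) | (~(e <-> d) & ((f -> (f ^ d)) <-> ((f ^ e) ^ f)))) ^ (((d ^ e) <-> c) & e) = 1 ^ 0 = 1
~((d ^ (c <-> d)) <-> c) ^ (((e <-> d) | (~(e <-> d) & ((f -> (f ^ d)) <-> ((f ^ e) ^ f)))) ^ (((d ^ e) <-> c) & e)) = 1 ^ 1 = 0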